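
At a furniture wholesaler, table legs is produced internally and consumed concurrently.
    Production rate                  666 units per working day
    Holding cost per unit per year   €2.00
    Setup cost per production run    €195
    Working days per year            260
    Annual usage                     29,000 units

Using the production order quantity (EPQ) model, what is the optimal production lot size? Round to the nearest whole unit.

2,606 units

Daily demand d = 29,000/260 = 111.538; p = 666; 1 − d/p = 0.83252
EPQ = √(2DS / (H(1 − d/p)))
    = √(2 × 29,000 × 195 / (2 × 0.83252)) ≈ 2,606.26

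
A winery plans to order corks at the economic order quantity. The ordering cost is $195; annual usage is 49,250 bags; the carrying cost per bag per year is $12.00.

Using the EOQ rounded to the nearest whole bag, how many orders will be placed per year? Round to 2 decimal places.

Optimal lot size Q* = (2 × 49,250 × $195 / $12)^½ ≈ 1,265.16 → Q = 1,265
N = D/Q = 49,250/1,265 ≈ 38.933 orders/yr

38.93 orders per year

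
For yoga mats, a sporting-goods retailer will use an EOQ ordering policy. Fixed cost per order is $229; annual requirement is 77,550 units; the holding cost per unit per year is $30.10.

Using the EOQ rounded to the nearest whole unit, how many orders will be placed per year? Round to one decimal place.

2DS/H = 2·77,550·229/30.1 = 1,179,996.68
EOQ = √1,179,996.68 ≈ 1,086.28 → Q = 1,086
N = D/Q = 77,550/1,086 ≈ 71.409 orders/yr

71.4 orders per year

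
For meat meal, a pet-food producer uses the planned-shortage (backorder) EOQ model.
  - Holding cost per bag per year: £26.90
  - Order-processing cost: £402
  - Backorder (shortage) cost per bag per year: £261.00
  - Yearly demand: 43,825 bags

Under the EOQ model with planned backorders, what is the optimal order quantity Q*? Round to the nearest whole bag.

1,202 bags

Basic EOQ = √(2·43,825·402/26.9) = 1,144.492
Backorder adjustment √((H+b)/b) = √((26.9+261)/261) = 1.0503
Q* = 1,144.492 × 1.0503 ≈ 1,202.02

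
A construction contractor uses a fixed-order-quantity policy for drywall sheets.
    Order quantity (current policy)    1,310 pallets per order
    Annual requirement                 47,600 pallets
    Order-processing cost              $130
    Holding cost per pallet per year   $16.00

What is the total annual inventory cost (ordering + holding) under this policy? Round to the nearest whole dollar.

Annual ordering cost = (D/Q)·S = (47,600/1,310) × 130 = $4,723.66
Annual holding cost  = (Q/2)·H = (1,310/2) × 16 = $10,480.00
Total = $4,723.66 + $10,480.00 = $15,203.66

$15,204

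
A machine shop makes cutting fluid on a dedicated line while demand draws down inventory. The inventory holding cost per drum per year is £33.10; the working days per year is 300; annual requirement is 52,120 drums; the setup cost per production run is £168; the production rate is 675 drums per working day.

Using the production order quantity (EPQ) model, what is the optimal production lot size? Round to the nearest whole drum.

844 drums

Daily demand d = 52,120/300 = 173.733; p = 675; 1 − d/p = 0.74262
EPQ = √(2DS / (H(1 − d/p)))
    = √(2 × 52,120 × 168 / (33.1 × 0.74262)) ≈ 844.06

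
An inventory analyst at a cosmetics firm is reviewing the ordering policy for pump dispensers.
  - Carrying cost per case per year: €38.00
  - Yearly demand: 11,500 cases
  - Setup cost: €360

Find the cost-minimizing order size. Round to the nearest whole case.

467 cases

Optimal lot size Q* = (2 × 11,500 × €360 / €38)^½ ≈ 466.79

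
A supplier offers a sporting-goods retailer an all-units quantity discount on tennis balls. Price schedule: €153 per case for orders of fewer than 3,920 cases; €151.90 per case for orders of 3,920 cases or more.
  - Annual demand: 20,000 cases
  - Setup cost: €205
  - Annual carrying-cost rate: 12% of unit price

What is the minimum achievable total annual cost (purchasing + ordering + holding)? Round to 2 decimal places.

H₁ = 12%×€153 = €18.3600;  H₂ = 12%×€151.90 = €18.2280
EOQ₁ = √(2×20,000×205/18.3600) = 668.30  (< 3,920, feasible at tier 1)
EOQ₂ = √(2×20,000×205/18.2280) = 670.71  (< 3,920 → use Q = 3,920 at tier-2 price)
TC(tier 1 (EOQ₁), Q≈668.3) = €3,072,269.96
TC(tier 2, Q≈3,920.0) = €3,074,772.80
Minimum at tier 1 (EOQ₁): €3,072,269.96

€3,072,269.96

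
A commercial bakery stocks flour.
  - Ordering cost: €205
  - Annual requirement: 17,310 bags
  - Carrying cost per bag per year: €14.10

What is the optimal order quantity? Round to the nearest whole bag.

Optimal lot size Q* = (2 × 17,310 × €205 / €14.1)^½ ≈ 709.46

709 bags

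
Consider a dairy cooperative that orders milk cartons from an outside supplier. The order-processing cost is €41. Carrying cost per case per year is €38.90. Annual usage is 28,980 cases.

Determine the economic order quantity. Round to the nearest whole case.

2DS/H = 2·28,980·41/38.9 = 61,088.95
EOQ = √61,088.95 ≈ 247.16

247 cases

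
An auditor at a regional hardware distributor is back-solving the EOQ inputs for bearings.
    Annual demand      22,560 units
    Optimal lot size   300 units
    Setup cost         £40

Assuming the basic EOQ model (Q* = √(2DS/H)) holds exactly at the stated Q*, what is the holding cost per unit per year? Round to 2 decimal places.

Since Q* = (2DS/H)^½, squaring gives Q*²·H = 2DS.
H = 2DS / Q² = 2 × 22,560 × 40 / 300² = 20.0533

£20.05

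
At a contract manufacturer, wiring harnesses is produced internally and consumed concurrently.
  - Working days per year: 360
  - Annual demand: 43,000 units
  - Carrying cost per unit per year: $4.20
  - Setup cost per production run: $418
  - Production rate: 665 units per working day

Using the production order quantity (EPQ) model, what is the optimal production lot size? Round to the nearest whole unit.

3,230 units

Daily demand d = 43,000/360 = 119.444; p = 665; 1 − d/p = 0.82038
EPQ = √(2DS / (H(1 − d/p)))
    = √(2 × 43,000 × 418 / (4.2 × 0.82038)) ≈ 3,230.01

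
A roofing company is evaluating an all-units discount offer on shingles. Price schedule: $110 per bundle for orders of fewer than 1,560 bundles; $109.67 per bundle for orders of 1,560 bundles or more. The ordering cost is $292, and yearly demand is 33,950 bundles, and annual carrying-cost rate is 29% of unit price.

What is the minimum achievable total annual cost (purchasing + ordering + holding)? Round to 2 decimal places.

H₁ = 29%×$110 = $31.9000;  H₂ = 29%×$109.67 = $31.8043
EOQ₁ = √(2×33,950×292/31.9000) = 788.37  (< 1,560, feasible at tier 1)
EOQ₂ = √(2×33,950×292/31.8043) = 789.56  (< 1,560 → use Q = 1,560 at tier-2 price)
TC(tier 1 (EOQ₁), Q≈788.4) = $3,759,649.05
TC(tier 2, Q≈1,560.0) = $3,754,458.60
Minimum at tier 2: $3,754,458.60

$3,754,458.60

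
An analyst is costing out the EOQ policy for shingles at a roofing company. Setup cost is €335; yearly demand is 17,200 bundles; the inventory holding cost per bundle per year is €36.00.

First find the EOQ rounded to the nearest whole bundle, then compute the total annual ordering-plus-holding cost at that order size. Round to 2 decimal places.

€20,368.21

2DS/H = 2·17,200·335/36 = 320,111.11
EOQ = √320,111.11 ≈ 565.78 → Q = 566 bundles
Annual ordering cost = (D/Q)·S = (17,200/566) × 335 = €10,180.21
Annual holding cost  = (Q/2)·H = (566/2) × 36 = €10,188.00
Total = €10,180.21 + €10,188.00 = €20,368.21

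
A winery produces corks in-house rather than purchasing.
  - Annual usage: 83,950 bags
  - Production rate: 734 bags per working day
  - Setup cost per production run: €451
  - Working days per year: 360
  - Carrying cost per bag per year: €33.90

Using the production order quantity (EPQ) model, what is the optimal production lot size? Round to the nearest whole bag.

1,809 bags

d = 83,950/360 = 233.1944 bags/day;  effective holding cost H(1 − d/p) = 33.9·(1 − 233.1944/734) = 23.12985
Q* = √(2DS / H_eff) = √(2·83,950·451 / 23.12985) ≈ 1,809.37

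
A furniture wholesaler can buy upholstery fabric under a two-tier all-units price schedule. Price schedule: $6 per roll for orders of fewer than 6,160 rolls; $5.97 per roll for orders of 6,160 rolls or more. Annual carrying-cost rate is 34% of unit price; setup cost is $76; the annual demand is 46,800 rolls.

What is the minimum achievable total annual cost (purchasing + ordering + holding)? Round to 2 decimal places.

$284,609.43

H₁ = 34%×$6 = $2.0400;  H₂ = 34%×$5.97 = $2.0298
EOQ₁ = √(2×46,800×76/2.0400) = 1,867.37  (< 6,160, feasible at tier 1)
EOQ₂ = √(2×46,800×76/2.0298) = 1,872.05  (< 6,160 → use Q = 6,160 at tier-2 price)
TC(tier 1 (EOQ₁), Q≈1,867.4) = $284,609.43
TC(tier 2, Q≈6,160.0) = $286,225.19
Minimum at tier 1 (EOQ₁): $284,609.43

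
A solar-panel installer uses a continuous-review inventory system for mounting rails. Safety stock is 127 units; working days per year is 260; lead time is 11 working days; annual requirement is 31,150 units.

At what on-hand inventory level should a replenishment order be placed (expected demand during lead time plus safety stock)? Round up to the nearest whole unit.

Daily demand d = 31,150 / 260 = 119.808 units/day
Demand during lead time = 119.808 × 11 = 1,317.88
Reorder point = 1,317.88 + 127 = 1,444.88 → round up

1,445 units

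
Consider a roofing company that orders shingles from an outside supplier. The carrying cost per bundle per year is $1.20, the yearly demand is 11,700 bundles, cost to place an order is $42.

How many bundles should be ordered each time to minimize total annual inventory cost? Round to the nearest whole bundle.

905 bundles

Optimal lot size Q* = (2 × 11,700 × $42 / $1.2)^½ ≈ 904.99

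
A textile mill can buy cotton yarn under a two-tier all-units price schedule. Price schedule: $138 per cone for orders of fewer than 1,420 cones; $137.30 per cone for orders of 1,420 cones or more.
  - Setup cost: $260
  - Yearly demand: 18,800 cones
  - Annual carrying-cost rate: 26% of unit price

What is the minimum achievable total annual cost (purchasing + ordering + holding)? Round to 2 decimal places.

$2,610,027.83

H₁ = 26%×$138 = $35.8800;  H₂ = 26%×$137.30 = $35.6980
EOQ₁ = √(2×18,800×260/35.8800) = 521.98  (< 1,420, feasible at tier 1)
EOQ₂ = √(2×18,800×260/35.6980) = 523.31  (< 1,420 → use Q = 1,420 at tier-2 price)
TC(tier 1 (EOQ₁), Q≈522.0) = $2,613,128.66
TC(tier 2, Q≈1,420.0) = $2,610,027.83
Minimum at tier 2: $2,610,027.83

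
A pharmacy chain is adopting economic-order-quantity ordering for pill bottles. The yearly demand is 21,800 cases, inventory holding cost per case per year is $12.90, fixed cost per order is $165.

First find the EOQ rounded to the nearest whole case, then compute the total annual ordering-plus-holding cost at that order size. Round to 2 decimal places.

Q* = √(2·D·S / H) = √(2·21,800·165 / 12.9) = √557,674.4 ≈ 746.78 → Q = 747 cases
Orders/yr = 21,800/747 = 29.183; ordering cost = 29.183 × $165 = $4,815.26
Average inventory = 747/2 = 373.5; holding cost = 373.5 × $12.9 = $4,818.15
Total = $4,815.26 + $4,818.15 = $9,633.41

$9,633.41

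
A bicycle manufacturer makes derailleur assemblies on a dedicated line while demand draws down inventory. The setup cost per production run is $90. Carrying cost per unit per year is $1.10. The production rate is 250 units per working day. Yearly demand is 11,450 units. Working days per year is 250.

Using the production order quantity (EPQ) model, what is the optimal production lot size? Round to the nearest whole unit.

Daily demand d = 11,450/250 = 45.800; p = 250; 1 − d/p = 0.81680
EPQ = √(2DS / (H(1 − d/p)))
    = √(2 × 11,450 × 90 / (1.1 × 0.81680)) ≈ 1,514.55

1,515 units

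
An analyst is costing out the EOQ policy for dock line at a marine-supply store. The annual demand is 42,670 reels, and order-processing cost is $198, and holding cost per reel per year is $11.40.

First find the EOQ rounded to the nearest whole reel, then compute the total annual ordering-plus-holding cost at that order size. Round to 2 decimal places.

Q* = √(2·D·S / H) = √(2·42,670·198 / 11.4) = √1,482,221.1 ≈ 1,217.47 → Q = 1,217 reels
Orders/yr = 42,670/1,217 = 35.062; ordering cost = 35.062 × $198 = $6,942.20
Average inventory = 1,217/2 = 608.5; holding cost = 608.5 × $11.4 = $6,936.90
Total = $6,942.20 + $6,936.90 = $13,879.10

$13,879.10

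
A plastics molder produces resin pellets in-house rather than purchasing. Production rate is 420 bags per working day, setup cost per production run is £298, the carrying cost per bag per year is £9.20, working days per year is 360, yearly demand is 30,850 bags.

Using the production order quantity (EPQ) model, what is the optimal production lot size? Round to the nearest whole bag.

Daily demand d = 30,850/360 = 85.694; p = 420; 1 − d/p = 0.79597
EPQ = √(2DS / (H(1 − d/p)))
    = √(2 × 30,850 × 298 / (9.2 × 0.79597)) ≈ 1,584.56

1,585 bags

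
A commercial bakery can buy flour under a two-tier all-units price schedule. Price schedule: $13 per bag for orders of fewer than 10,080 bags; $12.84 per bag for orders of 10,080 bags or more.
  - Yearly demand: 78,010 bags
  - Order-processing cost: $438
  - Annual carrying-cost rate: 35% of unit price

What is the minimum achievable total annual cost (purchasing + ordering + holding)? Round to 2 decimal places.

H₁ = 35%×$13 = $4.5500;  H₂ = 35%×$12.84 = $4.4940
EOQ₁ = √(2×78,010×438/4.5500) = 3,875.44  (< 10,080, feasible at tier 1)
EOQ₂ = √(2×78,010×438/4.4940) = 3,899.52  (< 10,080 → use Q = 10,080 at tier-2 price)
TC(tier 1 (EOQ₁), Q≈3,875.4) = $1,031,763.27
TC(tier 2, Q≈10,080.0) = $1,027,687.88
Minimum at tier 2: $1,027,687.88

$1,027,687.88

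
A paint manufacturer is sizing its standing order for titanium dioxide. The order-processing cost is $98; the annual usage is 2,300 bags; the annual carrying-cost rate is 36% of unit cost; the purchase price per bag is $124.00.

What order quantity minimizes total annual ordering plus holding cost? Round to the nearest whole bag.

H = i·C = 0.36 × $124 = $44.6400 per bag-year
Optimal lot size Q* = (2 × 2,300 × $98 / $44.64)^½ ≈ 100.49

100 bags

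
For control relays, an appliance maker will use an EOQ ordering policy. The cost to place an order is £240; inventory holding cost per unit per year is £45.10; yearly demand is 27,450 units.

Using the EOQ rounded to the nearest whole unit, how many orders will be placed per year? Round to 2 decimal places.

50.74 orders per year

Optimal lot size Q* = (2 × 27,450 × £240 / £45.1)^½ ≈ 540.51 → Q = 541
Orders per year = D/Q = 27,450 / 541 = 50.739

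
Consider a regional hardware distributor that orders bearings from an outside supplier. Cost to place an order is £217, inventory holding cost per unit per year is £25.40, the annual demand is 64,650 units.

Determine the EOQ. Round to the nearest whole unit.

1,051 units

EOQ = √(2DS/H) = √(2 × 64,650 × 217 / 25.4)
    = √(1,104,649.61) ≈ 1,051.02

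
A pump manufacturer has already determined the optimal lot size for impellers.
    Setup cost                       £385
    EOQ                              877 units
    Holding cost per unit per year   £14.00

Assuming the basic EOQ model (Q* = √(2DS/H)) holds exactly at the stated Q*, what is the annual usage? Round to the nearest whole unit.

Since Q* = (2DS/H)^½, squaring gives Q*²·H = 2DS.
D = Q²H / (2S) = 877² × 14 / (2 × 385) = 13,984.16

13,984 units per year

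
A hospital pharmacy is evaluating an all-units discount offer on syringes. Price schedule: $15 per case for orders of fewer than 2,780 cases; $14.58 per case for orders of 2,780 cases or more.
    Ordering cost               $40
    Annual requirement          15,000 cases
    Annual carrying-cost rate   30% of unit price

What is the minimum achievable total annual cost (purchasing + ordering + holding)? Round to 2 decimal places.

$224,995.69

H₁ = 30%×$15 = $4.5000;  H₂ = 30%×$14.58 = $4.3740
EOQ₁ = √(2×15,000×40/4.5000) = 516.40  (< 2,780, feasible at tier 1)
EOQ₂ = √(2×15,000×40/4.3740) = 523.78  (< 2,780 → use Q = 2,780 at tier-2 price)
TC(tier 1 (EOQ₁), Q≈516.4) = $227,323.79
TC(tier 2, Q≈2,780.0) = $224,995.69
Minimum at tier 2: $224,995.69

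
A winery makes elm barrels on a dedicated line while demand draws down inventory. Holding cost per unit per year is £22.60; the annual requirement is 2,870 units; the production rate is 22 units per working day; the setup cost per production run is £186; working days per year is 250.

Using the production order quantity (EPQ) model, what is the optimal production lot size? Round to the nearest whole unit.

Daily demand d = 2,870/250 = 11.480; p = 22; 1 − d/p = 0.47818
EPQ = √(2DS / (H(1 − d/p)))
    = √(2 × 2,870 × 186 / (22.6 × 0.47818)) ≈ 314.31

314 units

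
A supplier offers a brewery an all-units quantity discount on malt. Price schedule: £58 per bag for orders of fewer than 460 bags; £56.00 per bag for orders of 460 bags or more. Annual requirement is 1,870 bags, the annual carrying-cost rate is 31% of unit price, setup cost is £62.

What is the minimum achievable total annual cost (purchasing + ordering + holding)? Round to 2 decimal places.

£108,964.84

H₁ = 31%×£58 = £17.9800;  H₂ = 31%×£56.00 = £17.3600
EOQ₁ = √(2×1,870×62/17.9800) = 113.56  (< 460, feasible at tier 1)
EOQ₂ = √(2×1,870×62/17.3600) = 115.57  (< 460 → use Q = 460 at tier-2 price)
TC(tier 1 (EOQ₁), Q≈113.6) = £110,501.86
TC(tier 2, Q≈460.0) = £108,964.84
Minimum at tier 2: £108,964.84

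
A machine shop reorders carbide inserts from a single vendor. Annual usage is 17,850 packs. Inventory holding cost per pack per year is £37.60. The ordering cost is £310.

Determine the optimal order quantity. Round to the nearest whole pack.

2DS/H = 2·17,850·310/37.6 = 294,335.11
EOQ = √294,335.11 ≈ 542.53

543 packs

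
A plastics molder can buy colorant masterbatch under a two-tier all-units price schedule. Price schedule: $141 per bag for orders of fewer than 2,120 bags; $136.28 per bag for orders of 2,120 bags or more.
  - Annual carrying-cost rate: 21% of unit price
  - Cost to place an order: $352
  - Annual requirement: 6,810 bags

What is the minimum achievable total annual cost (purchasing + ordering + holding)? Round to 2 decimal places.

H₁ = 21%×$141 = $29.6100;  H₂ = 21%×$136.28 = $28.6188
EOQ₁ = √(2×6,810×352/29.6100) = 402.38  (< 2,120, feasible at tier 1)
EOQ₂ = √(2×6,810×352/28.6188) = 409.29  (< 2,120 → use Q = 2,120 at tier-2 price)
TC(tier 1 (EOQ₁), Q≈402.4) = $972,124.59
TC(tier 2, Q≈2,120.0) = $959,533.44
Minimum at tier 2: $959,533.44

$959,533.44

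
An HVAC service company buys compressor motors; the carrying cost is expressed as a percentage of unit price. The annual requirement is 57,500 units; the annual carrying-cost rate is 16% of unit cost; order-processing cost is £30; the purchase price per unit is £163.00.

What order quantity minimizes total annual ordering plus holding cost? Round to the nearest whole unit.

364 units

Holding cost per unit per year: H = 16% × £163 = £26.0800
Optimal lot size Q* = (2 × 57,500 × £30 / £26.08)^½ ≈ 363.71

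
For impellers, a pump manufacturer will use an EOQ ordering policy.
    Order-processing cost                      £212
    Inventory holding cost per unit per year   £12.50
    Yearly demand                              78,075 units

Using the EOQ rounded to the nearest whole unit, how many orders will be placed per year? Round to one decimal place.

48.0 orders per year

EOQ = √(2DS/H) = √(2 × 78,075 × 212 / 12.5)
    = √(2,648,304.00) ≈ 1,627.36 → Q = 1,627
Orders per year = D/Q = 78,075 / 1,627 = 47.987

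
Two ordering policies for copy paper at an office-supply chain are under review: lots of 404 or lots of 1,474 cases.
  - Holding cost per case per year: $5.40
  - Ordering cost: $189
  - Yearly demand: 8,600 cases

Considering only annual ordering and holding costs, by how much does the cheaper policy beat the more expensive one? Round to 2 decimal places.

$31.55

For each Q, cost = (D/Q)·S + (Q/2)·H.
TC(404) = (8,600/404)×189 + (404/2)×5.4 = $5,114.07
TC(1,474) = (8,600/1,474)×189 + (1,474/2)×5.4 = $5,082.51
Lots of 1,474 are cheaper by $31.55.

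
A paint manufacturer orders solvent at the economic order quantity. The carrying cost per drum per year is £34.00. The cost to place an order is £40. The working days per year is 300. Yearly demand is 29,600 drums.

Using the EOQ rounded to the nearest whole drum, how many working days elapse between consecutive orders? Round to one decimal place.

2DS/H = 2·29,600·40/34 = 69,647.06
EOQ = √69,647.06 ≈ 263.91 → Q = 264 drums
Days between orders = 300 / (D/Q) = 300 / 112.121 ≈ 2.676

2.7 days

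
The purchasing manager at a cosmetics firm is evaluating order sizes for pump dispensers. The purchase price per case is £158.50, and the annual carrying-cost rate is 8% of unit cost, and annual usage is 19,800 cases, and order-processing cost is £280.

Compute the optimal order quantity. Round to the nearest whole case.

935 cases

H = i·C = 0.08 × £158.5 = £12.6800 per case-year
EOQ = √(2DS/H) = √(2 × 19,800 × 280 / 12.68)
    = √(874,447.95) ≈ 935.12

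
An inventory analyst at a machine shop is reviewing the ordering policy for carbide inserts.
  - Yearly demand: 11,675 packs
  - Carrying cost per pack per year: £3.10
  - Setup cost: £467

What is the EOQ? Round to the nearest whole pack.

1,876 packs

Q* = √(2·D·S / H) = √(2·11,675·467 / 3.1) = √3,517,564.5 ≈ 1,875.52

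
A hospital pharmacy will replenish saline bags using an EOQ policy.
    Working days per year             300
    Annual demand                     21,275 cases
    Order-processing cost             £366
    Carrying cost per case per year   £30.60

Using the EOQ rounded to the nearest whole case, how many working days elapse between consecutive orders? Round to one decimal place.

10.1 days

2DS/H = 2·21,275·366/30.6 = 508,931.37
EOQ = √508,931.37 ≈ 713.39 → Q = 713 cases
Days between orders = 300 / (D/Q) = 300 / 29.839 ≈ 10.054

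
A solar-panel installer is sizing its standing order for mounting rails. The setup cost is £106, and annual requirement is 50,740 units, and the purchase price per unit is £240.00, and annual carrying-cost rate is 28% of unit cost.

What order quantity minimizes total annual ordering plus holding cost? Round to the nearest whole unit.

400 units

Holding cost per unit per year: H = 28% × £240 = £67.2000
Optimal lot size Q* = (2 × 50,740 × £106 / £67.2)^½ ≈ 400.09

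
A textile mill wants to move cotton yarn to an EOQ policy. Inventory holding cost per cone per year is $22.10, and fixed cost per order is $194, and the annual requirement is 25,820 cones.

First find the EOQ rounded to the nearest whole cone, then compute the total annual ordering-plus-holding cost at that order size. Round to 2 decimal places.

$14,879.56

Q* = √(2·D·S / H) = √(2·25,820·194 / 22.1) = √453,310.4 ≈ 673.28 → Q = 673 cones
Ordering: D/Q × S = 25,820/673 × $194 = $7,442.91
Holding:  Q/2 × H = 673/2 × $22.1 = $7,436.65
Total = $7,442.91 + $7,436.65 = $14,879.56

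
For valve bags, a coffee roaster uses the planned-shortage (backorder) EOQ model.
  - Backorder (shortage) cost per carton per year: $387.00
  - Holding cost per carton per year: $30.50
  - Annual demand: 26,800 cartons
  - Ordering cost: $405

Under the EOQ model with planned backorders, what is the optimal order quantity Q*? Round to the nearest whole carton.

Basic EOQ = √(2·26,800·405/30.5) = 843.645
Backorder adjustment √((H+b)/b) = √((30.5+387)/387) = 1.0387
Q* = 843.645 × 1.0387 ≈ 876.26

876 cartons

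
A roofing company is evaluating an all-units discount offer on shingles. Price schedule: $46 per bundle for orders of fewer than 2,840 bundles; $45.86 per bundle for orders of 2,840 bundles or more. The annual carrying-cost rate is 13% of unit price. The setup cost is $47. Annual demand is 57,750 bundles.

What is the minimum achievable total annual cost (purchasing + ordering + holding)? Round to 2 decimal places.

H₁ = 13%×$46 = $5.9800;  H₂ = 13%×$45.86 = $5.9618
EOQ₁ = √(2×57,750×47/5.9800) = 952.77  (< 2,840, feasible at tier 1)
EOQ₂ = √(2×57,750×47/5.9618) = 954.23  (< 2,840 → use Q = 2,840 at tier-2 price)
TC(tier 1 (EOQ₁), Q≈952.8) = $2,662,197.58
TC(tier 2, Q≈2,840.0) = $2,657,836.48
Minimum at tier 2: $2,657,836.48

$2,657,836.48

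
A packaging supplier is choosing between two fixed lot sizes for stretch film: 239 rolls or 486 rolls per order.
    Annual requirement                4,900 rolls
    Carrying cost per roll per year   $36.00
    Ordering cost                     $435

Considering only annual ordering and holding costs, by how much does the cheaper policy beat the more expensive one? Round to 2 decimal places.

$86.61

Annual cost at Q: ordering D·S/Q plus holding Q·H/2.
TC(239) = (4,900/239)×435 + (239/2)×36 = $13,220.41
TC(486) = (4,900/486)×435 + (486/2)×36 = $13,133.80
|ΔTC| = |$13,220.41 − $13,133.80| = $86.61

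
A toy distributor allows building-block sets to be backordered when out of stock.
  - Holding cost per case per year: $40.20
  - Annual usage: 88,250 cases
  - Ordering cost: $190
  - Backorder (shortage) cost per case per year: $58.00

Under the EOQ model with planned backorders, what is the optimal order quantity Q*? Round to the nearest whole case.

Basic EOQ = √(2·88,250·190/40.2) = 913.348
Backorder adjustment √((H+b)/b) = √((40.2+58)/58) = 1.3012
Q* = 913.348 × 1.3012 ≈ 1,188.44

1,188 cases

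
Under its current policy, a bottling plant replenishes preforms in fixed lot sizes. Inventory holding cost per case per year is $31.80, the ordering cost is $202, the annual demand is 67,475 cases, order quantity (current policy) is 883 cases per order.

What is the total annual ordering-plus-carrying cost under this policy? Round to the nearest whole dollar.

Annual ordering cost = (D/Q)·S = (67,475/883) × 202 = $15,435.96
Annual holding cost  = (Q/2)·H = (883/2) × 31.8 = $14,039.70
Total = $15,435.96 + $14,039.70 = $29,475.66

$29,476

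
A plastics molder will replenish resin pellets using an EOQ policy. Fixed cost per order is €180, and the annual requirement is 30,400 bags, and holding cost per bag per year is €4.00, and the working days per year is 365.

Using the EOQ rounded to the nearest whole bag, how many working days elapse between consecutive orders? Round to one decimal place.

EOQ = √(2DS/H) = √(2 × 30,400 × 180 / 4)
    = √(2,736,000.00) ≈ 1,654.09 → Q = 1,654 bags
Cycle time = (working days × Q)/D = (365 × 1,654) / 30,400 = 19.859 days

19.9 days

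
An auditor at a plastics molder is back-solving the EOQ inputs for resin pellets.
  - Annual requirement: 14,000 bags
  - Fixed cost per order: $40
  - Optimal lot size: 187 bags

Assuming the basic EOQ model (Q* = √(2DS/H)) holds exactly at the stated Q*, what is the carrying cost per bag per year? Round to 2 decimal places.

From Q* = √(2DS/H) ⇒ Q*² = 2DS/H.
H = 2DS / Q² = 2 × 14,000 × 40 / 187² = 32.0284

$32.03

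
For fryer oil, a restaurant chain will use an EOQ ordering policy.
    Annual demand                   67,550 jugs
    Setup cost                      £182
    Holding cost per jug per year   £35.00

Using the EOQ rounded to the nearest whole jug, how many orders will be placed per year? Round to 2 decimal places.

80.61 orders per year

Q* = √(2·D·S / H) = √(2·67,550·182 / 35) = √702,520.0 ≈ 838.16 → Q = 838
Orders per year = D/Q = 67,550 / 838 = 80.609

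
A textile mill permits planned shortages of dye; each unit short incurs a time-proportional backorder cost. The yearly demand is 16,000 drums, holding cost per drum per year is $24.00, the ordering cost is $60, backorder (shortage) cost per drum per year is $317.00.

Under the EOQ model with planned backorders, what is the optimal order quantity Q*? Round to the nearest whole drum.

Q* = √(2DS/H) · √((H + b)/b)
   = √(2 × 16,000 × 60 / 24) · √((24 + 317) / 317)
   = 282.843 × 1.0372 ≈ 293.35

293 drums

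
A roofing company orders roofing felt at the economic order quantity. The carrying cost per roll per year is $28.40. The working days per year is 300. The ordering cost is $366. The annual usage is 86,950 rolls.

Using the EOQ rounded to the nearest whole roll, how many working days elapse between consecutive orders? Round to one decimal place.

Q* = √(2·D·S / H) = √(2·86,950·366 / 28.4) = √2,241,105.6 ≈ 1,497.03 → Q = 1,497 rolls
Days between orders = 300 / (D/Q) = 300 / 58.083 ≈ 5.165

5.2 days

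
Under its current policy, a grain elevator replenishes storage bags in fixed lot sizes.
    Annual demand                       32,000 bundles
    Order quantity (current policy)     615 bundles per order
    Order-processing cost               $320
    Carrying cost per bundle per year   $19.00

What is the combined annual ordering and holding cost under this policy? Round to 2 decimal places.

$22,492.91

Orders/yr = 32,000/615 = 52.033; ordering cost = 52.033 × $320 = $16,650.41
Average inventory = 615/2 = 307.5; holding cost = 307.5 × $19 = $5,842.50
Total = $16,650.41 + $5,842.50 = $22,492.91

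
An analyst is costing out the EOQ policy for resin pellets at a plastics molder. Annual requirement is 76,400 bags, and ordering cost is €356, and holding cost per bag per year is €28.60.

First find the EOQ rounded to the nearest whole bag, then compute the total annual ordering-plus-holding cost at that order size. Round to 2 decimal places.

EOQ = √(2DS/H) = √(2 × 76,400 × 356 / 28.6)
    = √(1,901,986.01) ≈ 1,379.13 → Q = 1,379 bags
Ordering: D/Q × S = 76,400/1,379 × €356 = €19,723.28
Holding:  Q/2 × H = 1,379/2 × €28.6 = €19,719.70
Total = €19,723.28 + €19,719.70 = €39,442.98

€39,442.98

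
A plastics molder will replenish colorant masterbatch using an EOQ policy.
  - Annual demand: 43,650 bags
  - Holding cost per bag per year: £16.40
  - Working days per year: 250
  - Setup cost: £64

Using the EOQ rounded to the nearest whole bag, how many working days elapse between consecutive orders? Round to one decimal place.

2DS/H = 2·43,650·64/16.4 = 340,682.93
EOQ = √340,682.93 ≈ 583.68 → Q = 584 bags
Cycle time = (working days × Q)/D = (250 × 584) / 43,650 = 3.345 days

3.3 days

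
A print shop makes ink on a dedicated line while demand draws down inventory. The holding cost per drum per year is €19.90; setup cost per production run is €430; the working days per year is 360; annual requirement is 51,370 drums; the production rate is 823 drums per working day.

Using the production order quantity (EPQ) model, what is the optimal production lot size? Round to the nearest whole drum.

Daily demand d = 51,370/360 = 142.694; p = 823; 1 − d/p = 0.82662
EPQ = √(2DS / (H(1 − d/p)))
    = √(2 × 51,370 × 430 / (19.9 × 0.82662)) ≈ 1,638.80

1,639 drums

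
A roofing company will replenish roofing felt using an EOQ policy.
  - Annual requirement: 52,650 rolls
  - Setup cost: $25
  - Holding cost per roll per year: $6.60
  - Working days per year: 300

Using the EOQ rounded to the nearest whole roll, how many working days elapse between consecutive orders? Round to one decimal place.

3.6 days

EOQ = √(2DS/H) = √(2 × 52,650 × 25 / 6.6)
    = √(398,863.64) ≈ 631.56 → Q = 632 rolls
T = Q/D × 300 days = 632/52,650 × 300 = 3.601 days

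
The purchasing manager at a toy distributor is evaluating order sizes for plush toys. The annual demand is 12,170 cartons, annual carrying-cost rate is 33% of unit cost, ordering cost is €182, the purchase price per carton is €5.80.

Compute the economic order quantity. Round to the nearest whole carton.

Carrying cost H = €5.8 × 33% = €1.9140/carton/yr
2DS/H = 2·12,170·182/1.914 = 2,314,461.86
EOQ = √2,314,461.86 ≈ 1,521.34

1,521 cartons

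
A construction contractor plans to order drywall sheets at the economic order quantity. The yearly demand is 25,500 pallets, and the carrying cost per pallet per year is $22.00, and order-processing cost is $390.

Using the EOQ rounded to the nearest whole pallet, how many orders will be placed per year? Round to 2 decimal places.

2DS/H = 2·25,500·390/22 = 904,090.91
EOQ = √904,090.91 ≈ 950.84 → Q = 951
N = D/Q = 25,500/951 ≈ 26.814 orders/yr

26.81 orders per year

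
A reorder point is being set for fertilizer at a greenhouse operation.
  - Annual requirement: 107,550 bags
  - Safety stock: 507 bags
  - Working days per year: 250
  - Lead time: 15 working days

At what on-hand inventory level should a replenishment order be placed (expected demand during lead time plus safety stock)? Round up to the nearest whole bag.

6,960 bags

Daily demand d = 107,550 / 250 = 430.200 bags/day
Demand during lead time = 430.200 × 15 = 6,453.00
Reorder point = 6,453.00 + 507 = 6,960.00 → round up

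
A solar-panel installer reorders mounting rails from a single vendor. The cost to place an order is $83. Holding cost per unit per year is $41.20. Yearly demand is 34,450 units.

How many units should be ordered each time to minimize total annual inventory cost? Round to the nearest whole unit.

373 units

Optimal lot size Q* = (2 × 34,450 × $83 / $41.2)^½ ≈ 372.56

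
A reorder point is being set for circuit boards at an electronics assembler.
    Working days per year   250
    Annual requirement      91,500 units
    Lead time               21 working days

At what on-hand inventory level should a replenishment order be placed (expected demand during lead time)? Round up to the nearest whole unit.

Daily demand d = 91,500 / 250 = 366.000 units/day
Demand during lead time = 366.000 × 21 = 7,686.00
Reorder point = 7,686.00 → round up

7,686 units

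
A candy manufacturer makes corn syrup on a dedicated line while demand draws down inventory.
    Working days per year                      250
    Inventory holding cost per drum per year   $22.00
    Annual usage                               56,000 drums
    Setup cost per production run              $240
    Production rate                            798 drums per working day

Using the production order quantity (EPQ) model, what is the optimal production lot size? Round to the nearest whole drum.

d = 56,000/250 = 224.0000 drums/day;  effective holding cost H(1 − d/p) = 22·(1 − 224.0000/798) = 15.82456
Q* = √(2DS / H_eff) = √(2·56,000·240 / 15.82456) ≈ 1,303.31

1,303 drums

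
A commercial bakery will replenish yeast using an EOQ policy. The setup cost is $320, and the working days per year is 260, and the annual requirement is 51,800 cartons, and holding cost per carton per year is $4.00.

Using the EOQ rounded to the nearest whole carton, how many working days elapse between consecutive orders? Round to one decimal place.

EOQ = √(2DS/H) = √(2 × 51,800 × 320 / 4)
    = √(8,288,000.00) ≈ 2,878.89 → Q = 2,879 cartons
T = Q/D × 260 days = 2,879/51,800 × 260 = 14.451 days

14.5 days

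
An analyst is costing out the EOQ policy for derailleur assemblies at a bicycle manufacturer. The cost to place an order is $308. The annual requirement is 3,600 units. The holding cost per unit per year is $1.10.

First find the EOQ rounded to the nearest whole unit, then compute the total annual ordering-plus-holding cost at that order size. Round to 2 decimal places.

$1,561.85

Optimal lot size Q* = (2 × 3,600 × $308 / $1.1)^½ ≈ 1,419.86 → Q = 1,420 units
Orders/yr = 3,600/1,420 = 2.535; ordering cost = 2.535 × $308 = $780.85
Average inventory = 1,420/2 = 710; holding cost = 710 × $1.1 = $781.00
Total = $780.85 + $781.00 = $1,561.85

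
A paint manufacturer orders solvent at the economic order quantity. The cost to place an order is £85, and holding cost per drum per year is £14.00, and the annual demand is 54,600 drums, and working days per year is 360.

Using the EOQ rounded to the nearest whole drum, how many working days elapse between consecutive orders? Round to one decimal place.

Q* = √(2·D·S / H) = √(2·54,600·85 / 14) = √663,000.0 ≈ 814.25 → Q = 814 drums
Cycle time = (working days × Q)/D = (360 × 814) / 54,600 = 5.367 days

5.4 days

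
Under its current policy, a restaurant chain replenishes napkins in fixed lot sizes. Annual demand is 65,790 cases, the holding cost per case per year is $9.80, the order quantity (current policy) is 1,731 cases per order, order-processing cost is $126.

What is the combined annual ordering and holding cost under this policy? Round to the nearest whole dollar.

$13,271

Ordering: D/Q × S = 65,790/1,731 × $126 = $4,788.87
Holding:  Q/2 × H = 1,731/2 × $9.8 = $8,481.90
Total = $4,788.87 + $8,481.90 = $13,270.77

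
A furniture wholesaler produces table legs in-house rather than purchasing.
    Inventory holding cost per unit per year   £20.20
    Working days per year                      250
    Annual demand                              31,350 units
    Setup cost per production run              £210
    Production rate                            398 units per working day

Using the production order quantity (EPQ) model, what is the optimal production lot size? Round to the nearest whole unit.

976 units

d = 31,350/250 = 125.4000 units/day;  effective holding cost H(1 − d/p) = 20.2·(1 − 125.4000/398) = 13.83548
Q* = √(2DS / H_eff) = √(2·31,350·210 / 13.83548) ≈ 975.54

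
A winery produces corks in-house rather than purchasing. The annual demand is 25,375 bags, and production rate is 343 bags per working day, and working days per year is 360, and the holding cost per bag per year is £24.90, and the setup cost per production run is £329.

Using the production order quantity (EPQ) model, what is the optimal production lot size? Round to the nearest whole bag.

Daily demand d = 25,375/360 = 70.486; p = 343; 1 − d/p = 0.79450
EPQ = √(2DS / (H(1 − d/p)))
    = √(2 × 25,375 × 329 / (24.9 × 0.79450)) ≈ 918.69

919 bags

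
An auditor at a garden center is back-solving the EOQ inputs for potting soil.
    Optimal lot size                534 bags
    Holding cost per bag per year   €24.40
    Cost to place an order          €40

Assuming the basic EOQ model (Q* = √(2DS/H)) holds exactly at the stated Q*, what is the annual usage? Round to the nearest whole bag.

86,973 bags per year

From Q* = √(2DS/H) ⇒ Q*² = 2DS/H.
D = Q²H / (2S) = 534² × 24.4 / (2 × 40) = 86,972.58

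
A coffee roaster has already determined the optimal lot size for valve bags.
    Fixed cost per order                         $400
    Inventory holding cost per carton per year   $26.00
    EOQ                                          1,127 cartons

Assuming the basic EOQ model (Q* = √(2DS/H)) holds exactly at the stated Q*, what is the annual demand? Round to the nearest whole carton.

EOQ relation: Q² = 2DS/H, so rearrange for the unknown.
D = Q²H / (2S) = 1,127² × 26 / (2 × 400) = 41,279.19

41,279 cartons per year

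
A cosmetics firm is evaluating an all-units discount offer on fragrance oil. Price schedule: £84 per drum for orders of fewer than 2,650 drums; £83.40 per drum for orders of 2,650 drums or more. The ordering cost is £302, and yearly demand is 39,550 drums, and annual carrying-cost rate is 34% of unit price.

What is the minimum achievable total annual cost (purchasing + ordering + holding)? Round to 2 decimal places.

£3,340,548.91

H₁ = 34%×£84 = £28.5600;  H₂ = 34%×£83.40 = £28.3560
EOQ₁ = √(2×39,550×302/28.5600) = 914.56  (< 2,650, feasible at tier 1)
EOQ₂ = √(2×39,550×302/28.3560) = 917.84  (< 2,650 → use Q = 2,650 at tier-2 price)
TC(tier 1 (EOQ₁), Q≈914.6) = £3,348,319.86
TC(tier 2, Q≈2,650.0) = £3,340,548.91
Minimum at tier 2: £3,340,548.91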